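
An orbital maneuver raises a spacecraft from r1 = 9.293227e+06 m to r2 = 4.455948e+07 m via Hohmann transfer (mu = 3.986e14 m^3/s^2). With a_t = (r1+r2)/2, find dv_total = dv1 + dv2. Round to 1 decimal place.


Step 1: Transfer semi-major axis a_t = (9.293227e+06 + 4.455948e+07) / 2 = 2.692635e+07 m
Step 2: v1 (circular at r1) = sqrt(mu/r1) = 6549.16 m/s
Step 3: v_t1 = sqrt(mu*(2/r1 - 1/a_t)) = 8424.94 m/s
Step 4: dv1 = |8424.94 - 6549.16| = 1875.78 m/s
Step 5: v2 (circular at r2) = 2990.88 m/s, v_t2 = 1757.09 m/s
Step 6: dv2 = |2990.88 - 1757.09| = 1233.79 m/s
Step 7: Total delta-v = 1875.78 + 1233.79 = 3109.6 m/s

3109.6


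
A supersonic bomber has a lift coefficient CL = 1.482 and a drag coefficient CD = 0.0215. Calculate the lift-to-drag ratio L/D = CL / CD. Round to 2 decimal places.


Step 1: L/D = CL / CD = 1.482 / 0.0215
Step 2: L/D = 68.93

68.93


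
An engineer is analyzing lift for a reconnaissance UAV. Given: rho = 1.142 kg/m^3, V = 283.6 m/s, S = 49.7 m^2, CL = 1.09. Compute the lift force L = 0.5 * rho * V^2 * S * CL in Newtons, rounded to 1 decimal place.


Step 1: Calculate dynamic pressure q = 0.5 * 1.142 * 283.6^2 = 0.5 * 1.142 * 80428.96 = 45924.9362 Pa
Step 2: Multiply by wing area and lift coefficient: L = 45924.9362 * 49.7 * 1.09
Step 3: L = 2282469.3272 * 1.09 = 2487891.6 N

2487891.6


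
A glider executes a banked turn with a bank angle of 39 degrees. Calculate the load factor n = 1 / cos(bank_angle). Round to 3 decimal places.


Step 1: Convert 39 degrees to radians = 0.680678
Step 2: cos(39 deg) = 0.777146
Step 3: n = 1 / 0.777146 = 1.287

1.287


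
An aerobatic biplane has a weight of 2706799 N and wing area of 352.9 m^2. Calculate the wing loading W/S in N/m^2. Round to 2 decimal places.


Step 1: Wing loading = W / S = 2706799 / 352.9
Step 2: Wing loading = 7670.16 N/m^2

7670.16


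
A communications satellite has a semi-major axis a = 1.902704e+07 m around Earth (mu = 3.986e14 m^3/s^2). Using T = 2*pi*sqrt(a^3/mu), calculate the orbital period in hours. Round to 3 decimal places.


Step 1: a^3 / mu = 6.888326e+21 / 3.986e14 = 1.728130e+07
Step 2: sqrt(1.728130e+07) = 4157.0783 s
Step 3: T = 2*pi * 4157.0783 = 26119.69 s
Step 4: T in hours = 26119.69 / 3600 = 7.255 hours

7.255


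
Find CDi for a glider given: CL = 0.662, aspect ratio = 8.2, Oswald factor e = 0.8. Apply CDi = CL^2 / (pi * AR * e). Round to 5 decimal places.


Step 1: CL^2 = 0.662^2 = 0.438244
Step 2: pi * AR * e = 3.14159 * 8.2 * 0.8 = 20.608848
Step 3: CDi = 0.438244 / 20.608848 = 0.02126

0.02126


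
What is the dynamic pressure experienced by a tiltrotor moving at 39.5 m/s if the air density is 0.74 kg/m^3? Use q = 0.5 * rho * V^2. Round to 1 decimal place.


Step 1: V^2 = 39.5^2 = 1560.25
Step 2: q = 0.5 * 0.74 * 1560.25
Step 3: q = 577.3 Pa

577.3


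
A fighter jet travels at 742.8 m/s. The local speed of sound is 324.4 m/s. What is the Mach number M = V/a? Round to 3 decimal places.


Step 1: M = V / a = 742.8 / 324.4
Step 2: M = 2.290

2.290


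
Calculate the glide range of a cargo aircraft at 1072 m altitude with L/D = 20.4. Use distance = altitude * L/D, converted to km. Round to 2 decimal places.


Step 1: Glide distance = altitude * L/D = 1072 * 20.4 = 21868.8 m
Step 2: Convert to km: 21868.8 / 1000 = 21.87 km

21.87


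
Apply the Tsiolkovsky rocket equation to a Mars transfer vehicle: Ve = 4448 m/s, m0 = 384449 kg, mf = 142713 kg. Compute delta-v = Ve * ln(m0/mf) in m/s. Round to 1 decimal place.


Step 1: Mass ratio m0/mf = 384449 / 142713 = 2.693861
Step 2: ln(2.693861) = 0.990976
Step 3: delta-v = 4448 * 0.990976 = 4407.9 m/s

4407.9


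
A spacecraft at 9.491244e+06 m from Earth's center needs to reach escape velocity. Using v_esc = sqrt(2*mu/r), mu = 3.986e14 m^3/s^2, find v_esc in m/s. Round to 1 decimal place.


Step 1: 2*mu/r = 2 * 3.986e14 / 9.491244e+06 = 83993204.6842
Step 2: v_esc = sqrt(83993204.6842) = 9164.8 m/s

9164.8


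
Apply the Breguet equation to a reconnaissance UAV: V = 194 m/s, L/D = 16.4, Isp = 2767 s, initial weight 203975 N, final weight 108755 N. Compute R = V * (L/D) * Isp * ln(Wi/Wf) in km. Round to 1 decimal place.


Step 1: Coefficient = V * (L/D) * Isp = 194 * 16.4 * 2767 = 8803487.2 m
Step 2: Wi/Wf = 203975 / 108755 = 1.875546
Step 3: ln(1.875546) = 0.6289
Step 4: R = 8803487.2 * 0.6289 = 5536511.3 m = 5536.5 km

5536.5


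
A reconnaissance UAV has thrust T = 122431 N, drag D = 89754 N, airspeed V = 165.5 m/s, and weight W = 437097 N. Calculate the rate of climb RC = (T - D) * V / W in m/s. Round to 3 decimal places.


Step 1: Excess thrust = T - D = 122431 - 89754 = 32677 N
Step 2: Excess power = 32677 * 165.5 = 5408043.5 W
Step 3: RC = 5408043.5 / 437097 = 12.373 m/s

12.373


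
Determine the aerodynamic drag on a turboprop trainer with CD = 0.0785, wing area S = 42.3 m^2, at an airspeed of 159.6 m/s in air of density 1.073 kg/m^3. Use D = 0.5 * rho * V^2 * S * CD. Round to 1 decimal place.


Step 1: Dynamic pressure q = 0.5 * 1.073 * 159.6^2 = 13665.8138 Pa
Step 2: Drag D = q * S * CD = 13665.8138 * 42.3 * 0.0785
Step 3: D = 45378.0 N

45378.0


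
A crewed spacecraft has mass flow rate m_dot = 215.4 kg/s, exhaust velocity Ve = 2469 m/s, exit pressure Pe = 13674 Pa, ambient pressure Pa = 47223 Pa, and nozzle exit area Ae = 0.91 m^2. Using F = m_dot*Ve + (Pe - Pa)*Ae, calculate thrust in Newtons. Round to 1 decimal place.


Step 1: Momentum thrust = m_dot * Ve = 215.4 * 2469 = 531822.6 N
Step 2: Pressure thrust = (Pe - Pa) * Ae = (13674 - 47223) * 0.91 = -30529.59 N
Step 3: Total thrust F = 531822.6 + -30529.59 = 501293.0 N

501293.0


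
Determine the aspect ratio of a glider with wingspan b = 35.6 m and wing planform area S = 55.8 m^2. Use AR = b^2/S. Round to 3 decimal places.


Step 1: b^2 = 35.6^2 = 1267.36
Step 2: AR = 1267.36 / 55.8 = 22.713

22.713


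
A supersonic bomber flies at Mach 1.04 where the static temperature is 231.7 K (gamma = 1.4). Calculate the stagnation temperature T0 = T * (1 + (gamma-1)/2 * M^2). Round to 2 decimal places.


Step 1: (gamma-1)/2 = 0.2
Step 2: M^2 = 1.0816
Step 3: 1 + 0.2 * 1.0816 = 1.21632
Step 4: T0 = 231.7 * 1.21632 = 281.82 K

281.82


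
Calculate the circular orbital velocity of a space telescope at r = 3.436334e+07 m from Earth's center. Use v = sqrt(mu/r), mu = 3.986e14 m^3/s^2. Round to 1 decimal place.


Step 1: mu / r = 3.986e14 / 3.436334e+07 = 11599570.9381
Step 2: v = sqrt(11599570.9381) = 3405.8 m/s

3405.8


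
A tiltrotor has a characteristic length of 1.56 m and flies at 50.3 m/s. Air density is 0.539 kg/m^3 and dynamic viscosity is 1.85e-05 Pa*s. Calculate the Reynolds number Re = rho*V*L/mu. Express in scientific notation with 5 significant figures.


Step 1: Numerator = rho * V * L = 0.539 * 50.3 * 1.56 = 42.294252
Step 2: Re = 42.294252 / 1.85e-05
Step 3: Re = 2.2862e+06

2.2862e+06


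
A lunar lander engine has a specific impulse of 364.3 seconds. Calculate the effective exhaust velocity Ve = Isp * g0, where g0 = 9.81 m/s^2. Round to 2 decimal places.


Step 1: Ve = Isp * g0 = 364.3 * 9.81
Step 2: Ve = 3573.78 m/s

3573.78


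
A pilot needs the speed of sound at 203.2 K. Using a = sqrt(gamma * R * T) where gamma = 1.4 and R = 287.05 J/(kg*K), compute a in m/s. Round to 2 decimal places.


Step 1: gamma * R * T = 1.4 * 287.05 * 203.2 = 81659.984
Step 2: a = sqrt(81659.984) = 285.76 m/s

285.76


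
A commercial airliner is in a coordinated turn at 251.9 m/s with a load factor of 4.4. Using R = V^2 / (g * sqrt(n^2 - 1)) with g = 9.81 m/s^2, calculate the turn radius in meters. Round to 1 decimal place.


Step 1: V^2 = 251.9^2 = 63453.61
Step 2: n^2 - 1 = 4.4^2 - 1 = 18.36
Step 3: sqrt(18.36) = 4.284857
Step 4: R = 63453.61 / (9.81 * 4.284857) = 1509.6 m

1509.6


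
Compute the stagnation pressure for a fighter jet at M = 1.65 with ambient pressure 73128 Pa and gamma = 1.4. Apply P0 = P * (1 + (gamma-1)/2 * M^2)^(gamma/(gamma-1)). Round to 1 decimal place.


Step 1: (gamma-1)/2 * M^2 = 0.2 * 2.7225 = 0.5445
Step 2: 1 + 0.5445 = 1.5445
Step 3: Exponent gamma/(gamma-1) = 3.5
Step 4: P0 = 73128 * 1.5445^3.5 = 334843.1 Pa

334843.1


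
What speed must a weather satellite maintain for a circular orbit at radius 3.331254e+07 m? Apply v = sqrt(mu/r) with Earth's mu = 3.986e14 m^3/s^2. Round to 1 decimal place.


Step 1: mu / r = 3.986e14 / 3.331254e+07 = 11965464.0565
Step 2: v = sqrt(11965464.0565) = 3459.1 m/s

3459.1


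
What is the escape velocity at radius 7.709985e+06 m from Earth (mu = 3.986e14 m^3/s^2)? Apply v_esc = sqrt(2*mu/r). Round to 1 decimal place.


Step 1: 2*mu/r = 2 * 3.986e14 / 7.709985e+06 = 103398385.3406
Step 2: v_esc = sqrt(103398385.3406) = 10168.5 m/s

10168.5


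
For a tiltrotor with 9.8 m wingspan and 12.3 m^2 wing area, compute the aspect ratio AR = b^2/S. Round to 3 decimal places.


Step 1: b^2 = 9.8^2 = 96.04
Step 2: AR = 96.04 / 12.3 = 7.808

7.808


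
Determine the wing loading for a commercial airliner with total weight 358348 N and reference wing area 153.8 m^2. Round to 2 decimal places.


Step 1: Wing loading = W / S = 358348 / 153.8
Step 2: Wing loading = 2329.96 N/m^2

2329.96


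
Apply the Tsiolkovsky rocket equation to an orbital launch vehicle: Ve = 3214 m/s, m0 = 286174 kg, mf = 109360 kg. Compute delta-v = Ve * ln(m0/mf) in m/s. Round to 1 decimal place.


Step 1: Mass ratio m0/mf = 286174 / 109360 = 2.616807
Step 2: ln(2.616807) = 0.961955
Step 3: delta-v = 3214 * 0.961955 = 3091.7 m/s

3091.7


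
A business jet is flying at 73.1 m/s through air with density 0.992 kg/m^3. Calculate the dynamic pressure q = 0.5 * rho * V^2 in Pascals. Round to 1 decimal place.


Step 1: V^2 = 73.1^2 = 5343.61
Step 2: q = 0.5 * 0.992 * 5343.61
Step 3: q = 2650.4 Pa

2650.4


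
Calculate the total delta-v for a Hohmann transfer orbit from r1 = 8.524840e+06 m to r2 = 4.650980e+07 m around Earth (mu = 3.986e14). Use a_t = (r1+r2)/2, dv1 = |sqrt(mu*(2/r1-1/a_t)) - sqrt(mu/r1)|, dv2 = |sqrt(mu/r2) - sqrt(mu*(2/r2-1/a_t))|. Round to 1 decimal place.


Step 1: Transfer semi-major axis a_t = (8.524840e+06 + 4.650980e+07) / 2 = 2.751732e+07 m
Step 2: v1 (circular at r1) = sqrt(mu/r1) = 6837.94 m/s
Step 3: v_t1 = sqrt(mu*(2/r1 - 1/a_t)) = 8889.86 m/s
Step 4: dv1 = |8889.86 - 6837.94| = 2051.91 m/s
Step 5: v2 (circular at r2) = 2927.5 m/s, v_t2 = 1629.43 m/s
Step 6: dv2 = |2927.5 - 1629.43| = 1298.06 m/s
Step 7: Total delta-v = 2051.91 + 1298.06 = 3350.0 m/s

3350.0


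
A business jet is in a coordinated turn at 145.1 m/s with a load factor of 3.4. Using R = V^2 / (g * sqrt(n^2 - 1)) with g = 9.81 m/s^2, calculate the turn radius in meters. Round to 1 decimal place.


Step 1: V^2 = 145.1^2 = 21054.01
Step 2: n^2 - 1 = 3.4^2 - 1 = 10.56
Step 3: sqrt(10.56) = 3.249615
Step 4: R = 21054.01 / (9.81 * 3.249615) = 660.4 m

660.4


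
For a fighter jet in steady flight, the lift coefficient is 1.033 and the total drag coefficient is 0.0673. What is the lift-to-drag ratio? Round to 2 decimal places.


Step 1: L/D = CL / CD = 1.033 / 0.0673
Step 2: L/D = 15.35

15.35


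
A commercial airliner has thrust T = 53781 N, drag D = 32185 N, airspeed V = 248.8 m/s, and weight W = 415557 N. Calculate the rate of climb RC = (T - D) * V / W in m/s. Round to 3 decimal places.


Step 1: Excess thrust = T - D = 53781 - 32185 = 21596 N
Step 2: Excess power = 21596 * 248.8 = 5373084.8 W
Step 3: RC = 5373084.8 / 415557 = 12.930 m/s

12.930


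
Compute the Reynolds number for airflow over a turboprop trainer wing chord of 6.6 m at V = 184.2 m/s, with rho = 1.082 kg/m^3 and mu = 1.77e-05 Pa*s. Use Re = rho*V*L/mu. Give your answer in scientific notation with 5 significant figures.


Step 1: Numerator = rho * V * L = 1.082 * 184.2 * 6.6 = 1315.40904
Step 2: Re = 1315.40904 / 1.77e-05
Step 3: Re = 7.4317e+07

7.4317e+07


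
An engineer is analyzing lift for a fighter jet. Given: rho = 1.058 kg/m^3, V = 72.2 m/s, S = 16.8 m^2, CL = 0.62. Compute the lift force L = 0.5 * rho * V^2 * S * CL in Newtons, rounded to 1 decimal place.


Step 1: Calculate dynamic pressure q = 0.5 * 1.058 * 72.2^2 = 0.5 * 1.058 * 5212.84 = 2757.5924 Pa
Step 2: Multiply by wing area and lift coefficient: L = 2757.5924 * 16.8 * 0.62
Step 3: L = 46327.5516 * 0.62 = 28723.1 N

28723.1


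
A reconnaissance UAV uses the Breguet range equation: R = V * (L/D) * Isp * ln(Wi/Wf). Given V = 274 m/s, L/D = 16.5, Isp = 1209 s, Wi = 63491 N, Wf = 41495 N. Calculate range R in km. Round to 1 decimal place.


Step 1: Coefficient = V * (L/D) * Isp = 274 * 16.5 * 1209 = 5465889.0 m
Step 2: Wi/Wf = 63491 / 41495 = 1.530088
Step 3: ln(1.530088) = 0.425325
Step 4: R = 5465889.0 * 0.425325 = 2324780.5 m = 2324.8 km

2324.8


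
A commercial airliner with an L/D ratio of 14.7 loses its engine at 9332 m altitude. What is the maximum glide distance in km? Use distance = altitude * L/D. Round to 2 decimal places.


Step 1: Glide distance = altitude * L/D = 9332 * 14.7 = 137180.4 m
Step 2: Convert to km: 137180.4 / 1000 = 137.18 km

137.18


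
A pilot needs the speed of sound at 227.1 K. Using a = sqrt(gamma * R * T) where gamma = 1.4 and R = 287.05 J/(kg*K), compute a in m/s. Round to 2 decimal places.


Step 1: gamma * R * T = 1.4 * 287.05 * 227.1 = 91264.677
Step 2: a = sqrt(91264.677) = 302.10 m/s

302.10


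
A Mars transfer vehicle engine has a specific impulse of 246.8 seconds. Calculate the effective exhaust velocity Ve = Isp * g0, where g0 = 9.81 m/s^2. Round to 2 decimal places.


Step 1: Ve = Isp * g0 = 246.8 * 9.81
Step 2: Ve = 2421.11 m/s

2421.11


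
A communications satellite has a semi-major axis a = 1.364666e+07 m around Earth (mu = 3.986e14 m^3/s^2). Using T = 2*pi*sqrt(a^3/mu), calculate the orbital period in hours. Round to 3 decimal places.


Step 1: a^3 / mu = 2.541436e+21 / 3.986e14 = 6.375905e+06
Step 2: sqrt(6.375905e+06) = 2525.0554 s
Step 3: T = 2*pi * 2525.0554 = 15865.39 s
Step 4: T in hours = 15865.39 / 3600 = 4.407 hours

4.407


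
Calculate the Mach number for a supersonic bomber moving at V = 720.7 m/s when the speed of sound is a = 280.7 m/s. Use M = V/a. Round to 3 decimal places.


Step 1: M = V / a = 720.7 / 280.7
Step 2: M = 2.568

2.568


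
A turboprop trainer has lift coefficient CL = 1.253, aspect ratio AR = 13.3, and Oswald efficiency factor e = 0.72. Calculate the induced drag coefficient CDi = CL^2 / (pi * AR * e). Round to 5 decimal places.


Step 1: CL^2 = 1.253^2 = 1.570009
Step 2: pi * AR * e = 3.14159 * 13.3 * 0.72 = 30.083891
Step 3: CDi = 1.570009 / 30.083891 = 0.05219

0.05219


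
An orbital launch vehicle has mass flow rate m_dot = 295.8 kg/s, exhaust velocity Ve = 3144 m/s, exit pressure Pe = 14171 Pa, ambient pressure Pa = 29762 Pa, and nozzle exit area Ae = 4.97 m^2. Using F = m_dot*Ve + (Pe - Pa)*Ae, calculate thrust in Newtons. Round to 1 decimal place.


Step 1: Momentum thrust = m_dot * Ve = 295.8 * 3144 = 929995.2 N
Step 2: Pressure thrust = (Pe - Pa) * Ae = (14171 - 29762) * 4.97 = -77487.27 N
Step 3: Total thrust F = 929995.2 + -77487.27 = 852507.9 N

852507.9


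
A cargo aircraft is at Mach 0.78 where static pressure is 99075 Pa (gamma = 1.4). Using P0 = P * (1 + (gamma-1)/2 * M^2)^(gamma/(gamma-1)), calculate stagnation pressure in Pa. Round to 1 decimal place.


Step 1: (gamma-1)/2 * M^2 = 0.2 * 0.6084 = 0.12168
Step 2: 1 + 0.12168 = 1.12168
Step 3: Exponent gamma/(gamma-1) = 3.5
Step 4: P0 = 99075 * 1.12168^3.5 = 148083.1 Pa

148083.1


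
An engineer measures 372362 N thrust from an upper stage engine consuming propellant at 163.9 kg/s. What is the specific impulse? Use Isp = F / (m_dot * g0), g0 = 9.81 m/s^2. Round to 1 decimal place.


Step 1: m_dot * g0 = 163.9 * 9.81 = 1607.86
Step 2: Isp = 372362 / 1607.86 = 231.6 s

231.6


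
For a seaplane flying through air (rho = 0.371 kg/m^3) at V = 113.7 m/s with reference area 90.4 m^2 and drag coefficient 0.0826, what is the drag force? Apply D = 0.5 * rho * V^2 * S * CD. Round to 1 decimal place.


Step 1: Dynamic pressure q = 0.5 * 0.371 * 113.7^2 = 2398.0865 Pa
Step 2: Drag D = q * S * CD = 2398.0865 * 90.4 * 0.0826
Step 3: D = 17906.6 N

17906.6


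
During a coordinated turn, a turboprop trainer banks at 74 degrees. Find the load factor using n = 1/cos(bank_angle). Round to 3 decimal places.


Step 1: Convert 74 degrees to radians = 1.291544
Step 2: cos(74 deg) = 0.275637
Step 3: n = 1 / 0.275637 = 3.628

3.628


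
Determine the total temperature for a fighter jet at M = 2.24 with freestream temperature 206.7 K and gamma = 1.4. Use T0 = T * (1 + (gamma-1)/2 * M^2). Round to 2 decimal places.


Step 1: (gamma-1)/2 = 0.2
Step 2: M^2 = 5.0176
Step 3: 1 + 0.2 * 5.0176 = 2.00352
Step 4: T0 = 206.7 * 2.00352 = 414.13 K

414.13


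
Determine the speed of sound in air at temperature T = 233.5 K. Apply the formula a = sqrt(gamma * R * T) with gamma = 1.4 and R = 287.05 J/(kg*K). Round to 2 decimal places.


Step 1: gamma * R * T = 1.4 * 287.05 * 233.5 = 93836.645
Step 2: a = sqrt(93836.645) = 306.33 m/s

306.33


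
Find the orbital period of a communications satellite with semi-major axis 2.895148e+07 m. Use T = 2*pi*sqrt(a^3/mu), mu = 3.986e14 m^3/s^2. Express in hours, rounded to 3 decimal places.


Step 1: a^3 / mu = 2.426679e+22 / 3.986e14 = 6.088005e+07
Step 2: sqrt(6.088005e+07) = 7802.567 s
Step 3: T = 2*pi * 7802.567 = 49024.97 s
Step 4: T in hours = 49024.97 / 3600 = 13.618 hours

13.618


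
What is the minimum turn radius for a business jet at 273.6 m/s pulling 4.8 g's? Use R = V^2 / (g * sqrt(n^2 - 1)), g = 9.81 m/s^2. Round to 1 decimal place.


Step 1: V^2 = 273.6^2 = 74856.96
Step 2: n^2 - 1 = 4.8^2 - 1 = 22.04
Step 3: sqrt(22.04) = 4.694678
Step 4: R = 74856.96 / (9.81 * 4.694678) = 1625.4 m

1625.4


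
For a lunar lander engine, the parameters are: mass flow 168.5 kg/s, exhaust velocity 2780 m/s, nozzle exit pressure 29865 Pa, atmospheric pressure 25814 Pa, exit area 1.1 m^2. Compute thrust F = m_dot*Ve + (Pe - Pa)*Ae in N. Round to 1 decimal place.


Step 1: Momentum thrust = m_dot * Ve = 168.5 * 2780 = 468430.0 N
Step 2: Pressure thrust = (Pe - Pa) * Ae = (29865 - 25814) * 1.1 = 4456.1 N
Step 3: Total thrust F = 468430.0 + 4456.1 = 472886.1 N

472886.1


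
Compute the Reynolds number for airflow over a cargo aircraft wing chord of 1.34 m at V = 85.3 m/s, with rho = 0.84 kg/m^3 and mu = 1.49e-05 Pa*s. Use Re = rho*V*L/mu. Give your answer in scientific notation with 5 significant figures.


Step 1: Numerator = rho * V * L = 0.84 * 85.3 * 1.34 = 96.01368
Step 2: Re = 96.01368 / 1.49e-05
Step 3: Re = 6.4439e+06

6.4439e+06


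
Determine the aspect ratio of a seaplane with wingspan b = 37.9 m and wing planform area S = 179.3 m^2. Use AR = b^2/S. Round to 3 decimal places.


Step 1: b^2 = 37.9^2 = 1436.41
Step 2: AR = 1436.41 / 179.3 = 8.011

8.011


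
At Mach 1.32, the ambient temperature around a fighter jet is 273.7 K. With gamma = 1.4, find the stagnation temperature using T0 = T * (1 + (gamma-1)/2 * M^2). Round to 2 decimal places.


Step 1: (gamma-1)/2 = 0.2
Step 2: M^2 = 1.7424
Step 3: 1 + 0.2 * 1.7424 = 1.34848
Step 4: T0 = 273.7 * 1.34848 = 369.08 K

369.08


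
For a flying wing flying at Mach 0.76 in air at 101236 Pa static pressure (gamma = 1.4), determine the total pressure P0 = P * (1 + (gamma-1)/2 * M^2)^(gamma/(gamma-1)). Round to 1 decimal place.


Step 1: (gamma-1)/2 * M^2 = 0.2 * 0.5776 = 0.11552
Step 2: 1 + 0.11552 = 1.11552
Step 3: Exponent gamma/(gamma-1) = 3.5
Step 4: P0 = 101236 * 1.11552^3.5 = 148424.6 Pa

148424.6


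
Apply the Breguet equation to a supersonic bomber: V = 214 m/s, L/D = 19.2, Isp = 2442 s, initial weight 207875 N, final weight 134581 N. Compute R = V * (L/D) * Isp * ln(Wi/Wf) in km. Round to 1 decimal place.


Step 1: Coefficient = V * (L/D) * Isp = 214 * 19.2 * 2442 = 10033689.6 m
Step 2: Wi/Wf = 207875 / 134581 = 1.544609
Step 3: ln(1.544609) = 0.434771
Step 4: R = 10033689.6 * 0.434771 = 4362354.1 m = 4362.4 km

4362.4


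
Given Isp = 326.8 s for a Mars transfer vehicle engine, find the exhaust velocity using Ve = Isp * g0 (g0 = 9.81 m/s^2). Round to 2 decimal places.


Step 1: Ve = Isp * g0 = 326.8 * 9.81
Step 2: Ve = 3205.91 m/s

3205.91


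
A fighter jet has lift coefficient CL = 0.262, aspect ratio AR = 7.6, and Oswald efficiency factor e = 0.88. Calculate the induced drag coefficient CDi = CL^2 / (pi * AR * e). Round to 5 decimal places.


Step 1: CL^2 = 0.262^2 = 0.068644
Step 2: pi * AR * e = 3.14159 * 7.6 * 0.88 = 21.010972
Step 3: CDi = 0.068644 / 21.010972 = 0.00327

0.00327


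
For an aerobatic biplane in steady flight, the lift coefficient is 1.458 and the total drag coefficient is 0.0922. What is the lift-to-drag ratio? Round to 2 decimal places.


Step 1: L/D = CL / CD = 1.458 / 0.0922
Step 2: L/D = 15.81

15.81


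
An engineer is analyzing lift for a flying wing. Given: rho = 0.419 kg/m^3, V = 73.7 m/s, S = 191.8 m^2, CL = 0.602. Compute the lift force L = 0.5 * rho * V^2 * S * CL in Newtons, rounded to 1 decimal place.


Step 1: Calculate dynamic pressure q = 0.5 * 0.419 * 73.7^2 = 0.5 * 0.419 * 5431.69 = 1137.9391 Pa
Step 2: Multiply by wing area and lift coefficient: L = 1137.9391 * 191.8 * 0.602
Step 3: L = 218256.7107 * 0.602 = 131390.5 N

131390.5


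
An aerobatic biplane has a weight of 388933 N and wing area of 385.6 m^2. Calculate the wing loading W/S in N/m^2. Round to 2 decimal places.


Step 1: Wing loading = W / S = 388933 / 385.6
Step 2: Wing loading = 1008.64 N/m^2

1008.64


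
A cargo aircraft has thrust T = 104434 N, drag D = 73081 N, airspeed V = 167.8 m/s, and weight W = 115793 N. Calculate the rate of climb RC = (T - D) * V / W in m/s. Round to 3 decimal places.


Step 1: Excess thrust = T - D = 104434 - 73081 = 31353 N
Step 2: Excess power = 31353 * 167.8 = 5261033.4 W
Step 3: RC = 5261033.4 / 115793 = 45.435 m/s

45.435


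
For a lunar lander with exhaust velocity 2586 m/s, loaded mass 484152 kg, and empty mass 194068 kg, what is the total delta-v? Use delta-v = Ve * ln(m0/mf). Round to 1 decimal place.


Step 1: Mass ratio m0/mf = 484152 / 194068 = 2.494754
Step 2: ln(2.494754) = 0.91419
Step 3: delta-v = 2586 * 0.91419 = 2364.1 m/s

2364.1


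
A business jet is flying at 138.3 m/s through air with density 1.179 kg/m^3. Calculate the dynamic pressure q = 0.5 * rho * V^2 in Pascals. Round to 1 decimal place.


Step 1: V^2 = 138.3^2 = 19126.89
Step 2: q = 0.5 * 1.179 * 19126.89
Step 3: q = 11275.3 Pa

11275.3


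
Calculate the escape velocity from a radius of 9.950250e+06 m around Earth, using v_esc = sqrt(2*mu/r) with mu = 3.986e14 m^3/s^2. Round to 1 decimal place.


Step 1: 2*mu/r = 2 * 3.986e14 / 9.950250e+06 = 80118589.9852
Step 2: v_esc = sqrt(80118589.9852) = 8950.9 m/s

8950.9


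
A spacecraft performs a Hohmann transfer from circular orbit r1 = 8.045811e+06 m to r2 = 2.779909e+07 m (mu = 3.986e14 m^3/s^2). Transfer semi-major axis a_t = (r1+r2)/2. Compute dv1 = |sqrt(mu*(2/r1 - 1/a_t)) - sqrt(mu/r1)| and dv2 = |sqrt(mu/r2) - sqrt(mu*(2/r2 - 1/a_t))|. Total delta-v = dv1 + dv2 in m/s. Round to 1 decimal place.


Step 1: Transfer semi-major axis a_t = (8.045811e+06 + 2.779909e+07) / 2 = 1.792245e+07 m
Step 2: v1 (circular at r1) = sqrt(mu/r1) = 7038.56 m/s
Step 3: v_t1 = sqrt(mu*(2/r1 - 1/a_t)) = 8765.98 m/s
Step 4: dv1 = |8765.98 - 7038.56| = 1727.42 m/s
Step 5: v2 (circular at r2) = 3786.63 m/s, v_t2 = 2537.11 m/s
Step 6: dv2 = |3786.63 - 2537.11| = 1249.52 m/s
Step 7: Total delta-v = 1727.42 + 1249.52 = 2976.9 m/s

2976.9


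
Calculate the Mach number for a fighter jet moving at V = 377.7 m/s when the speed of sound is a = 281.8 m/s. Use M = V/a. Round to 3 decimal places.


Step 1: M = V / a = 377.7 / 281.8
Step 2: M = 1.340

1.340


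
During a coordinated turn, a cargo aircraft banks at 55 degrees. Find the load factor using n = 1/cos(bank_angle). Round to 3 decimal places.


Step 1: Convert 55 degrees to radians = 0.959931
Step 2: cos(55 deg) = 0.573576
Step 3: n = 1 / 0.573576 = 1.743

1.743


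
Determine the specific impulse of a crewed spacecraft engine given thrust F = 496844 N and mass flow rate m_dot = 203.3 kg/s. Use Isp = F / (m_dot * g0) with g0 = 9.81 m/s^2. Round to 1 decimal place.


Step 1: m_dot * g0 = 203.3 * 9.81 = 1994.37
Step 2: Isp = 496844 / 1994.37 = 249.1 s

249.1


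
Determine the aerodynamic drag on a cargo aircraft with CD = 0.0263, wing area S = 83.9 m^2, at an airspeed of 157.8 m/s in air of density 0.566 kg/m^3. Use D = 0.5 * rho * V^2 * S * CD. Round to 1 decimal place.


Step 1: Dynamic pressure q = 0.5 * 0.566 * 157.8^2 = 7046.9377 Pa
Step 2: Drag D = q * S * CD = 7046.9377 * 83.9 * 0.0263
Step 3: D = 15549.6 N

15549.6


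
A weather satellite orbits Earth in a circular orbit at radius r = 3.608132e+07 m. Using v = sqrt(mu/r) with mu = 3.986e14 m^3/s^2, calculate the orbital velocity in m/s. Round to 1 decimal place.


Step 1: mu / r = 3.986e14 / 3.608132e+07 = 11047267.672
Step 2: v = sqrt(11047267.672) = 3323.7 m/s

3323.7


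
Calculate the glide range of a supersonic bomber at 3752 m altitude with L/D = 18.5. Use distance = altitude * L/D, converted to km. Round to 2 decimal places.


Step 1: Glide distance = altitude * L/D = 3752 * 18.5 = 69412.0 m
Step 2: Convert to km: 69412.0 / 1000 = 69.41 km

69.41


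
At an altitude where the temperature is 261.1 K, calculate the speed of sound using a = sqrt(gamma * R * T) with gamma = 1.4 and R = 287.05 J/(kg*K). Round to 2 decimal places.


Step 1: gamma * R * T = 1.4 * 287.05 * 261.1 = 104928.257
Step 2: a = sqrt(104928.257) = 323.93 m/s

323.93


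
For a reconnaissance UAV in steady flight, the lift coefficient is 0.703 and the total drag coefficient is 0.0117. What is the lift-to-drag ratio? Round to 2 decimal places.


Step 1: L/D = CL / CD = 0.703 / 0.0117
Step 2: L/D = 60.09

60.09


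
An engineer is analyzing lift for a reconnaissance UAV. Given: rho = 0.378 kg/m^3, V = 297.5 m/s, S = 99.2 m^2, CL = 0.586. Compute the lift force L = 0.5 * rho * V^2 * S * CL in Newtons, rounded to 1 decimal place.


Step 1: Calculate dynamic pressure q = 0.5 * 0.378 * 297.5^2 = 0.5 * 0.378 * 88506.25 = 16727.6813 Pa
Step 2: Multiply by wing area and lift coefficient: L = 16727.6813 * 99.2 * 0.586
Step 3: L = 1659385.98 * 0.586 = 972400.2 N

972400.2


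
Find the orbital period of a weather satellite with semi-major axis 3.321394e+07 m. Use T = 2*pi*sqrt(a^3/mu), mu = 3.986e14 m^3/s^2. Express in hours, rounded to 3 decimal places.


Step 1: a^3 / mu = 3.664048e+22 / 3.986e14 = 9.192294e+07
Step 2: sqrt(9.192294e+07) = 9587.6451 s
Step 3: T = 2*pi * 9587.6451 = 60240.95 s
Step 4: T in hours = 60240.95 / 3600 = 16.734 hours

16.734


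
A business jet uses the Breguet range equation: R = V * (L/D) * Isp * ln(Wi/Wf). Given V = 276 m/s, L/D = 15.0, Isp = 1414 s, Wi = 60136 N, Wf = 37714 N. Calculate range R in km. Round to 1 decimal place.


Step 1: Coefficient = V * (L/D) * Isp = 276 * 15.0 * 1414 = 5853960.0 m
Step 2: Wi/Wf = 60136 / 37714 = 1.594527
Step 3: ln(1.594527) = 0.466577
Step 4: R = 5853960.0 * 0.466577 = 2731324.8 m = 2731.3 km

2731.3


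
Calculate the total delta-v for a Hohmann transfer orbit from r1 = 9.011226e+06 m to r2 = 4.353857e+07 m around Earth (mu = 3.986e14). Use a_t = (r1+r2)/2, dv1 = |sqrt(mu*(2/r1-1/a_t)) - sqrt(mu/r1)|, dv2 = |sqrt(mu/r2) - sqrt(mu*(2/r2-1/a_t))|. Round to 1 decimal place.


Step 1: Transfer semi-major axis a_t = (9.011226e+06 + 4.353857e+07) / 2 = 2.627490e+07 m
Step 2: v1 (circular at r1) = sqrt(mu/r1) = 6650.84 m/s
Step 3: v_t1 = sqrt(mu*(2/r1 - 1/a_t)) = 8561.37 m/s
Step 4: dv1 = |8561.37 - 6650.84| = 1910.53 m/s
Step 5: v2 (circular at r2) = 3025.74 m/s, v_t2 = 1771.96 m/s
Step 6: dv2 = |3025.74 - 1771.96| = 1253.78 m/s
Step 7: Total delta-v = 1910.53 + 1253.78 = 3164.3 m/s

3164.3


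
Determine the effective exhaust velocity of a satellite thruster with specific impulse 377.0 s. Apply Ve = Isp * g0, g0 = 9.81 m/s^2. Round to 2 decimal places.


Step 1: Ve = Isp * g0 = 377.0 * 9.81
Step 2: Ve = 3698.37 m/s

3698.37


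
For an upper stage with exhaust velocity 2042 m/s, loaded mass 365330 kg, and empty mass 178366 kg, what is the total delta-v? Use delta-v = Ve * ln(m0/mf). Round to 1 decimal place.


Step 1: Mass ratio m0/mf = 365330 / 178366 = 2.048204
Step 2: ln(2.048204) = 0.716963
Step 3: delta-v = 2042 * 0.716963 = 1464.0 m/s

1464.0


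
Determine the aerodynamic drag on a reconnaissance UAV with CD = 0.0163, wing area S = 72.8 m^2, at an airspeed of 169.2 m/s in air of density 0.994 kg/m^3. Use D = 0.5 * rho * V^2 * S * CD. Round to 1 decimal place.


Step 1: Dynamic pressure q = 0.5 * 0.994 * 169.2^2 = 14228.4341 Pa
Step 2: Drag D = q * S * CD = 14228.4341 * 72.8 * 0.0163
Step 3: D = 16884.0 N

16884.0


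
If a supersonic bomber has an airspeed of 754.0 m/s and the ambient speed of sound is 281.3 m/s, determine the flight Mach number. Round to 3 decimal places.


Step 1: M = V / a = 754.0 / 281.3
Step 2: M = 2.680

2.680


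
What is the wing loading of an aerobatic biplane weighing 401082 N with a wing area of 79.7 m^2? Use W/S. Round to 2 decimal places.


Step 1: Wing loading = W / S = 401082 / 79.7
Step 2: Wing loading = 5032.40 N/m^2

5032.40


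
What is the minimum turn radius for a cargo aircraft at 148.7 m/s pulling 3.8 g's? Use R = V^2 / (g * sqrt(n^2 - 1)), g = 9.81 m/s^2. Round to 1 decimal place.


Step 1: V^2 = 148.7^2 = 22111.69
Step 2: n^2 - 1 = 3.8^2 - 1 = 13.44
Step 3: sqrt(13.44) = 3.666061
Step 4: R = 22111.69 / (9.81 * 3.666061) = 614.8 m

614.8


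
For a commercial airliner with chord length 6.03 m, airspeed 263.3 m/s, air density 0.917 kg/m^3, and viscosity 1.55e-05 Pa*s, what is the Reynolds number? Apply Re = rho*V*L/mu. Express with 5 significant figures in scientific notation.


Step 1: Numerator = rho * V * L = 0.917 * 263.3 * 6.03 = 1455.919983
Step 2: Re = 1455.919983 / 1.55e-05
Step 3: Re = 9.3930e+07

9.3930e+07


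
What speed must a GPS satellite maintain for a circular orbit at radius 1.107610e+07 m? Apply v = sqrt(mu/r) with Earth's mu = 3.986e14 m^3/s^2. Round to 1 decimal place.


Step 1: mu / r = 3.986e14 / 1.107610e+07 = 35987396.2857
Step 2: v = sqrt(35987396.2857) = 5998.9 m/s

5998.9


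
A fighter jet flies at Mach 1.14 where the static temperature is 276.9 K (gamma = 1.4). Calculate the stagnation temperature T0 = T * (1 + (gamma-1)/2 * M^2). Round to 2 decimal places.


Step 1: (gamma-1)/2 = 0.2
Step 2: M^2 = 1.2996
Step 3: 1 + 0.2 * 1.2996 = 1.25992
Step 4: T0 = 276.9 * 1.25992 = 348.87 K

348.87


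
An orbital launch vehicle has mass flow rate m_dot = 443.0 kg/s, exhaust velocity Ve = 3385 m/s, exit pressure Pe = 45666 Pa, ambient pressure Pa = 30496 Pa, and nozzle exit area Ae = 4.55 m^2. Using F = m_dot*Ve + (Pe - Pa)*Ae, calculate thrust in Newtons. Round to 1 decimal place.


Step 1: Momentum thrust = m_dot * Ve = 443.0 * 3385 = 1499555.0 N
Step 2: Pressure thrust = (Pe - Pa) * Ae = (45666 - 30496) * 4.55 = 69023.50 N
Step 3: Total thrust F = 1499555.0 + 69023.50 = 1568578.5 N

1568578.5


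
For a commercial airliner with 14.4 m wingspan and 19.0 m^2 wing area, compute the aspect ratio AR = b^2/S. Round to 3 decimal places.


Step 1: b^2 = 14.4^2 = 207.36
Step 2: AR = 207.36 / 19.0 = 10.914

10.914


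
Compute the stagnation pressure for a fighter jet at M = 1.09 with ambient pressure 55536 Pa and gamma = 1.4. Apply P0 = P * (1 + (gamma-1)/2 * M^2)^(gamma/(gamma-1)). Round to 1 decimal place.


Step 1: (gamma-1)/2 * M^2 = 0.2 * 1.1881 = 0.23762
Step 2: 1 + 0.23762 = 1.23762
Step 3: Exponent gamma/(gamma-1) = 3.5
Step 4: P0 = 55536 * 1.23762^3.5 = 117119.8 Pa

117119.8


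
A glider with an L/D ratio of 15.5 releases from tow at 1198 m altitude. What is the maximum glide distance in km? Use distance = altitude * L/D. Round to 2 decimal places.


Step 1: Glide distance = altitude * L/D = 1198 * 15.5 = 18569.0 m
Step 2: Convert to km: 18569.0 / 1000 = 18.57 km

18.57


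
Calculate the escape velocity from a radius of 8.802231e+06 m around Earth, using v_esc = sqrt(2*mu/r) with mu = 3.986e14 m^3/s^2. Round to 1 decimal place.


Step 1: 2*mu/r = 2 * 3.986e14 / 8.802231e+06 = 90567948.0577
Step 2: v_esc = sqrt(90567948.0577) = 9516.7 m/s

9516.7


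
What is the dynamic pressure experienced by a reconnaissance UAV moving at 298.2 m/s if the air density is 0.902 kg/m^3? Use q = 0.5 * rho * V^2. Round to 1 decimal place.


Step 1: V^2 = 298.2^2 = 88923.24
Step 2: q = 0.5 * 0.902 * 88923.24
Step 3: q = 40104.4 Pa

40104.4


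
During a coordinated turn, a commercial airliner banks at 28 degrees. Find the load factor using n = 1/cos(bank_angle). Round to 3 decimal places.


Step 1: Convert 28 degrees to radians = 0.488692
Step 2: cos(28 deg) = 0.882948
Step 3: n = 1 / 0.882948 = 1.133

1.133


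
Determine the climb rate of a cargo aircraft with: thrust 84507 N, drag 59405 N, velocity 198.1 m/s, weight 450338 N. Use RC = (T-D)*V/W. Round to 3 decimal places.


Step 1: Excess thrust = T - D = 84507 - 59405 = 25102 N
Step 2: Excess power = 25102 * 198.1 = 4972706.2 W
Step 3: RC = 4972706.2 / 450338 = 11.042 m/s

11.042


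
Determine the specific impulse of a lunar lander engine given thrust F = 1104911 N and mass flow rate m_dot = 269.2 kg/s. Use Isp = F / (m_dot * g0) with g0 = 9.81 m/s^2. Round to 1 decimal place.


Step 1: m_dot * g0 = 269.2 * 9.81 = 2640.85
Step 2: Isp = 1104911 / 2640.85 = 418.4 s

418.4


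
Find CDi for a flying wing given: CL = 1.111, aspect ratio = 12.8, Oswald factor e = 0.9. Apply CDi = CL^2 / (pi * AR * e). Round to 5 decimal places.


Step 1: CL^2 = 1.111^2 = 1.234321
Step 2: pi * AR * e = 3.14159 * 12.8 * 0.9 = 36.191147
Step 3: CDi = 1.234321 / 36.191147 = 0.03411

0.03411


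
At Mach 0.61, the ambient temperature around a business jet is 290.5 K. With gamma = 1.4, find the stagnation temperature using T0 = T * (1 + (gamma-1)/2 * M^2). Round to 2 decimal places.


Step 1: (gamma-1)/2 = 0.2
Step 2: M^2 = 0.3721
Step 3: 1 + 0.2 * 0.3721 = 1.07442
Step 4: T0 = 290.5 * 1.07442 = 312.12 K

312.12


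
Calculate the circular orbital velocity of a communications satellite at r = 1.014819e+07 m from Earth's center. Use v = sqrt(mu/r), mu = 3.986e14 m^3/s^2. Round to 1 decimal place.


Step 1: mu / r = 3.986e14 / 1.014819e+07 = 39277940.2041
Step 2: v = sqrt(39277940.2041) = 6267.2 m/s

6267.2


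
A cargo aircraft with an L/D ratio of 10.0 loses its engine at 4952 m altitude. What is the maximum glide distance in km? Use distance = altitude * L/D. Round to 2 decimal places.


Step 1: Glide distance = altitude * L/D = 4952 * 10.0 = 49520.0 m
Step 2: Convert to km: 49520.0 / 1000 = 49.52 km

49.52


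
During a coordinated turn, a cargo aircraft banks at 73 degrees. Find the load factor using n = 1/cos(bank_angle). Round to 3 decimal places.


Step 1: Convert 73 degrees to radians = 1.27409
Step 2: cos(73 deg) = 0.292372
Step 3: n = 1 / 0.292372 = 3.420

3.420


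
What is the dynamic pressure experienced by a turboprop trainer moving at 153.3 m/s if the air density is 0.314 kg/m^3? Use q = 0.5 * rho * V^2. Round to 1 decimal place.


Step 1: V^2 = 153.3^2 = 23500.89
Step 2: q = 0.5 * 0.314 * 23500.89
Step 3: q = 3689.6 Pa

3689.6


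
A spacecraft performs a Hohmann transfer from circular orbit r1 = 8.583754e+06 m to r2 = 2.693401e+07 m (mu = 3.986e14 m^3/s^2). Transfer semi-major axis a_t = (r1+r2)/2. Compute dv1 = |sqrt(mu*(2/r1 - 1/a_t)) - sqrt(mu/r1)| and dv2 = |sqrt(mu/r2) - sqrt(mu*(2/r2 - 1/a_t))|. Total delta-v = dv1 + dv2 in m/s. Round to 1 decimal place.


Step 1: Transfer semi-major axis a_t = (8.583754e+06 + 2.693401e+07) / 2 = 1.775888e+07 m
Step 2: v1 (circular at r1) = sqrt(mu/r1) = 6814.44 m/s
Step 3: v_t1 = sqrt(mu*(2/r1 - 1/a_t)) = 8392.14 m/s
Step 4: dv1 = |8392.14 - 6814.44| = 1577.7 m/s
Step 5: v2 (circular at r2) = 3846.96 m/s, v_t2 = 2674.54 m/s
Step 6: dv2 = |3846.96 - 2674.54| = 1172.42 m/s
Step 7: Total delta-v = 1577.7 + 1172.42 = 2750.1 m/s

2750.1


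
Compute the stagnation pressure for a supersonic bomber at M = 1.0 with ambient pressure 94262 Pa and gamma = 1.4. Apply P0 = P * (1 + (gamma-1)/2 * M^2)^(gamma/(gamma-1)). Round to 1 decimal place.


Step 1: (gamma-1)/2 * M^2 = 0.2 * 1.0 = 0.2
Step 2: 1 + 0.2 = 1.2
Step 3: Exponent gamma/(gamma-1) = 3.5
Step 4: P0 = 94262 * 1.2^3.5 = 178431.3 Pa

178431.3


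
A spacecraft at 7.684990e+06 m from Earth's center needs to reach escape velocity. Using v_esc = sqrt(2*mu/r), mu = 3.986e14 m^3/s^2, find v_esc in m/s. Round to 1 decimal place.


Step 1: 2*mu/r = 2 * 3.986e14 / 7.684990e+06 = 103734682.8038
Step 2: v_esc = sqrt(103734682.8038) = 10185.0 m/s

10185.0


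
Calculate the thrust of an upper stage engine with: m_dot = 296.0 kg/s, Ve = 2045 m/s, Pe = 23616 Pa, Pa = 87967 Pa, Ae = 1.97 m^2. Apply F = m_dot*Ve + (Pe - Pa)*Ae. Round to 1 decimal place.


Step 1: Momentum thrust = m_dot * Ve = 296.0 * 2045 = 605320.0 N
Step 2: Pressure thrust = (Pe - Pa) * Ae = (23616 - 87967) * 1.97 = -126771.47 N
Step 3: Total thrust F = 605320.0 + -126771.47 = 478548.5 N

478548.5


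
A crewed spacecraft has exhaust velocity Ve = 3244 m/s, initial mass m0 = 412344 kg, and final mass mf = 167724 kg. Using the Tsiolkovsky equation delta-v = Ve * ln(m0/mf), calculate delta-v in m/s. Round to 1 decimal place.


Step 1: Mass ratio m0/mf = 412344 / 167724 = 2.458467
Step 2: ln(2.458467) = 0.899538
Step 3: delta-v = 3244 * 0.899538 = 2918.1 m/s

2918.1


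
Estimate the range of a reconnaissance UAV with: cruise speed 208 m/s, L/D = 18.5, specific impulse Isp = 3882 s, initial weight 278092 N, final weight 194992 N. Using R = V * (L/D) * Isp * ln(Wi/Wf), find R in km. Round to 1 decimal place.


Step 1: Coefficient = V * (L/D) * Isp = 208 * 18.5 * 3882 = 14937936.0 m
Step 2: Wi/Wf = 278092 / 194992 = 1.426171
Step 3: ln(1.426171) = 0.354993
Step 4: R = 14937936.0 * 0.354993 = 5302869.6 m = 5302.9 km

5302.9


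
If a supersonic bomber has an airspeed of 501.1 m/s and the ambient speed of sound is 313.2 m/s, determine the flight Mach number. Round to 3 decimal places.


Step 1: M = V / a = 501.1 / 313.2
Step 2: M = 1.600

1.600


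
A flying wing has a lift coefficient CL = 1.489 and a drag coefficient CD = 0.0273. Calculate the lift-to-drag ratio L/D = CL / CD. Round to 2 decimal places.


Step 1: L/D = CL / CD = 1.489 / 0.0273
Step 2: L/D = 54.54

54.54


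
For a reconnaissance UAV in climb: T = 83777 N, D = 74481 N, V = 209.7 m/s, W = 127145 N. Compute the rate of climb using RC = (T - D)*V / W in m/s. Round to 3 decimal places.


Step 1: Excess thrust = T - D = 83777 - 74481 = 9296 N
Step 2: Excess power = 9296 * 209.7 = 1949371.2 W
Step 3: RC = 1949371.2 / 127145 = 15.332 m/s

15.332


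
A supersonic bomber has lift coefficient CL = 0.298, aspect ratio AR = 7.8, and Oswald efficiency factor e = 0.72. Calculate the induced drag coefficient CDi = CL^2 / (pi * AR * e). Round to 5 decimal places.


Step 1: CL^2 = 0.298^2 = 0.088804
Step 2: pi * AR * e = 3.14159 * 7.8 * 0.72 = 17.643184
Step 3: CDi = 0.088804 / 17.643184 = 0.00503

0.00503


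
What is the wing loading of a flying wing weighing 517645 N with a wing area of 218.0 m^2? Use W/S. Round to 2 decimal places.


Step 1: Wing loading = W / S = 517645 / 218.0
Step 2: Wing loading = 2374.52 N/m^2

2374.52


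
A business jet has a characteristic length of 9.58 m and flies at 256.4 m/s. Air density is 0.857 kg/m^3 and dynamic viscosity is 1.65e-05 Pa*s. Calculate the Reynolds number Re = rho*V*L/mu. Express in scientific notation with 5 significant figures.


Step 1: Numerator = rho * V * L = 0.857 * 256.4 * 9.58 = 2105.059384
Step 2: Re = 2105.059384 / 1.65e-05
Step 3: Re = 1.2758e+08

1.2758e+08
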